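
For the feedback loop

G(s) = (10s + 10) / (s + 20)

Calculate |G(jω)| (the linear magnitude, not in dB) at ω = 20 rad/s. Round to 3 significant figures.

Substitute s = j20:
Numerator: 10(j20) + 10 = 10 + j200
Denominator: (j20) + 20 = 20 + j20
|N| = √(10² + 200²) ≈ 200.25, ∠N ≈ 87.14°
|D| = √(20² + 20²) ≈ 28.284, ∠D ≈ 45.00°
|G| = 200.25 / 28.284 ≈ 7.08

7.08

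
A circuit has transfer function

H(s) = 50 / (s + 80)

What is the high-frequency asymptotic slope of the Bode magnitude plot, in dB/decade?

-20 dB/decade

Each pole contributes −20 dB/decade at high frequency; each zero contributes +20 dB/decade.
Net: 0 zero(s) − 1 pole(s) → -20 dB/decade.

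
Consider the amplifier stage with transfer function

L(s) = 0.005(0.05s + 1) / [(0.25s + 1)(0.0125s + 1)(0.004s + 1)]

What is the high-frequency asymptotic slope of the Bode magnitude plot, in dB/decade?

Each pole contributes −20 dB/decade at high frequency; each zero contributes +20 dB/decade.
Net: 1 zero(s) − 3 pole(s) → -40 dB/decade.

-40 dB/decade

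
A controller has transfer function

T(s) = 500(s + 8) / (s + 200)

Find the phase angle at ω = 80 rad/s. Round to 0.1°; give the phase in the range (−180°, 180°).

At s = jω = j80:
zero (s+8): 8 + j80 → |·| = √(8²+80²) = √6464 ≈ 80.399, ∠ = arctan(80/8) ≈ 84.29°
pole (s+200): 200 + j80 → |·| = √(200²+80²) = √46400 ≈ 215.41, ∠ = arctan(80/200) ≈ 21.80°
∠T = 84.29° − 21.80° = 62.49°

62.5°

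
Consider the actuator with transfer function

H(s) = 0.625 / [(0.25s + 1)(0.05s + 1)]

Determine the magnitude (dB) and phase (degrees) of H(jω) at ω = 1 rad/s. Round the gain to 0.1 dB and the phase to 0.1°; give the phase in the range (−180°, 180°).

At ω = 1 rad/s:
pole (1 + j1·0.25) = 1 + j0.25 → |·| ≈ 1.0308, ∠ ≈ 14.04°
pole (1 + j1·0.05) = 1 + j0.05 → |·| ≈ 1.0012, ∠ ≈ 2.86°
|H| = 0.625 · 1 / (1.0308 · 1.0012) ≈ 0.6056
Gain = 20 log₁₀(0.6056) ≈ -4.36 dB
∠H = (0°) − (14.04° + 2.86°) = -16.90°

-4.4 dB, -16.9°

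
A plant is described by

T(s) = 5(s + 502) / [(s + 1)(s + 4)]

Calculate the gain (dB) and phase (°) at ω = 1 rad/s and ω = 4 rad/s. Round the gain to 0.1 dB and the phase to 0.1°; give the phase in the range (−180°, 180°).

At s = jω = j1:
zero (s+502): 502 + j1 → |·| = √(502²+1²) = √252005 ≈ 502, ∠ = arctan(1/502) ≈ 0.11°
pole (s+1): 1 + j1 → |·| = √(1²+1²) = √2 ≈ 1.4142, ∠ = arctan(1/1) ≈ 45.00°
pole (s+4): 4 + j1 → |·| = √(4²+1²) = √17 ≈ 4.1231, ∠ = arctan(1/4) ≈ 14.04°
|T| = 5 · 502 / 5.8309 ≈ 430.47
Gain = 20 log₁₀(430.47) ≈ 52.68 dB
∠T = 0.11° − 59.04° = -58.93°

At s = jω = j4:
zero (s+502): 502 + j4 → |·| = √(502²+4²) = √252020 ≈ 502.02, ∠ = arctan(4/502) ≈ 0.46°
pole (s+1): 1 + j4 → |·| = √(1²+4²) = √17 ≈ 4.1231, ∠ = arctan(4/1) ≈ 75.96°
pole (s+4): 4 + j4 → |·| = √(4²+4²) = √32 ≈ 5.6569, ∠ = arctan(4/4) ≈ 45.00°
|T| = 5 · 502.02 / 23.324 ≈ 107.62
Gain = 20 log₁₀(107.62) ≈ 40.64 dB
∠T = 0.46° − 120.96° = -120.50°

ω = 1: 52.7 dB, -58.9°; ω = 4: 40.6 dB, -120.5°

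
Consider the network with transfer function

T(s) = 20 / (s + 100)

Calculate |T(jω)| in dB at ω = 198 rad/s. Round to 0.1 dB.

At s = jω = j198:
pole (s+100): 100 + j198 → |·| = √(100²+198²) = √49204 ≈ 221.82, ∠ = arctan(198/100) ≈ 63.20°
|T| = 20 / 221.82 ≈ 0.090163
Gain = 20 log₁₀(0.090163) ≈ -20.90 dB

-20.9 dB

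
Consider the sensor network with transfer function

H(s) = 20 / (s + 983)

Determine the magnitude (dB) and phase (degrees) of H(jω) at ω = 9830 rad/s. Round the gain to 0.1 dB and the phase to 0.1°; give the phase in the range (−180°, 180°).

-53.9 dB, -84.3°

Substitute s = j9830:
Numerator: 20 = 20 + j0
Denominator: (j9830) + 983 = 983 + j9830
|N| = √(20² + 0²) ≈ 20, ∠N ≈ 0.00°
|D| = √(983² + 9830²) ≈ 9879, ∠D ≈ 84.29°
|H| = 20 / 9879 ≈ 0.0020245
Gain = 20 log₁₀(0.0020245) ≈ -53.87 dB
∠H = 0.00° − 84.29° = -84.29°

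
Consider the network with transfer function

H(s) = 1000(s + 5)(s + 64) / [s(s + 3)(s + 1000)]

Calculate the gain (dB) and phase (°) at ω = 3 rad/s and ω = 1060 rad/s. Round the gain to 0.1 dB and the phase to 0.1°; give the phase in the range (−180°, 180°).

At s = jω = j3:
zero (s+5): 5 + j3 → |·| = √(5²+3²) = √34 ≈ 5.831, ∠ = arctan(3/5) ≈ 30.96°
zero (s+64): 64 + j3 → |·| = √(64²+3²) = √4105 ≈ 64.07, ∠ = arctan(3/64) ≈ 2.68°
pole (s+3): 3 + j3 → |·| = √(3²+3²) = √18 ≈ 4.2426, ∠ = arctan(3/3) ≈ 45.00°
pole (s+1000): 1000 + j3 → |·| = √(1000²+3²) = √1000009 ≈ 1000, ∠ = arctan(3/1000) ≈ 0.17°
pole at origin: |s| = 3, ∠ = 90.00° (in denominator)
|H| = 1000 · 373.59 / 12728 ≈ 29.352
Gain = 20 log₁₀(29.352) ≈ 29.35 dB
∠H = 33.64° − 135.17° = -101.53°

At s = jω = j1060:
zero (s+5): 5 + j1060 → |·| = √(5²+1060²) = √1123625 ≈ 1060, ∠ = arctan(1060/5) ≈ 89.73°
zero (s+64): 64 + j1060 → |·| = √(64²+1060²) = √1127696 ≈ 1061.9, ∠ = arctan(1060/64) ≈ 86.54°
pole (s+3): 3 + j1060 → |·| = √(3²+1060²) = √1123609 ≈ 1060, ∠ = arctan(1060/3) ≈ 89.84°
pole (s+1000): 1000 + j1060 → |·| = √(1000²+1060²) = √2123600 ≈ 1457.3, ∠ = arctan(1060/1000) ≈ 46.67°
pole at origin: |s| = 1060, ∠ = 90.00° (in denominator)
|H| = 1000 · 1.1256e+06 / 1.6374e+09 ≈ 0.68743
Gain = 20 log₁₀(0.68743) ≈ -3.26 dB
∠H = 176.27° − 226.51° = -50.24°

ω = 3: 29.4 dB, -101.5°; ω = 1060: -3.3 dB, -50.2°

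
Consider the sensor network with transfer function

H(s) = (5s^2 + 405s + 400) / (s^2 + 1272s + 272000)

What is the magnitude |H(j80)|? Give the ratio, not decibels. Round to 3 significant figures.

0.159

Substitute s = j80:
Numerator: 5(j80)^2 + 405(j80) + 400 = -31600 + j32400
Denominator: (j80)^2 + 1272(j80) + 272000 = 265600 + j101760
|N| = √(31600² + 32400²) ≈ 45258, ∠N ≈ 134.28°
|D| = √(265600² + 101760²) ≈ 2.8443e+05, ∠D ≈ 20.96°
|H| = 45258 / 2.8443e+05 ≈ 0.15912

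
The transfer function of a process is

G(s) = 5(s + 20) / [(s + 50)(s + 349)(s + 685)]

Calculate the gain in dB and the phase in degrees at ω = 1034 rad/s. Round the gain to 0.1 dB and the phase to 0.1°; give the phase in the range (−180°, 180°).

-108.7 dB, -126.2°

At s = jω = j1034:
zero (s+20): 20 + j1034 → |·| = √(20²+1034²) = √1069556 ≈ 1034.2, ∠ = arctan(1034/20) ≈ 88.89°
pole (s+50): 50 + j1034 → |·| = √(50²+1034²) = √1071656 ≈ 1035.2, ∠ = arctan(1034/50) ≈ 87.23°
pole (s+349): 349 + j1034 → |·| = √(349²+1034²) = √1190957 ≈ 1091.3, ∠ = arctan(1034/349) ≈ 71.35°
pole (s+685): 685 + j1034 → |·| = √(685²+1034²) = √1538381 ≈ 1240.3, ∠ = arctan(1034/685) ≈ 56.48°
|G| = 5 · 1034.2 / 1.4012e+09 ≈ 3.6904e-06
Gain = 20 log₁₀(3.6904e-06) ≈ -108.66 dB
∠G = 88.89° − 215.06° = -126.17°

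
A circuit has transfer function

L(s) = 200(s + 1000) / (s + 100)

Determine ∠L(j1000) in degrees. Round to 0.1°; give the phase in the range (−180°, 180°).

-39.3°

At s = jω = j1000:
zero (s+1000): 1000 + j1000 → |·| = √(1000²+1000²) = √2000000 ≈ 1414.2, ∠ = arctan(1000/1000) ≈ 45.00°
pole (s+100): 100 + j1000 → |·| = √(100²+1000²) = √1010000 ≈ 1005, ∠ = arctan(1000/100) ≈ 84.29°
∠L = 45.00° − 84.29° = -39.29°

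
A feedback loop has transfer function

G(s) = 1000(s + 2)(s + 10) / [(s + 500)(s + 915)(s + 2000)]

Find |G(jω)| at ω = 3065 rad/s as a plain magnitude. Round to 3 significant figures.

At s = jω = j3065:
zero (s+2): 2 + j3065 → |·| = √(2²+3065²) = √9394229 ≈ 3065, ∠ = arctan(3065/2) ≈ 89.96°
zero (s+10): 10 + j3065 → |·| = √(10²+3065²) = √9394325 ≈ 3065, ∠ = arctan(3065/10) ≈ 89.81°
pole (s+500): 500 + j3065 → |·| = √(500²+3065²) = √9644225 ≈ 3105.5, ∠ = arctan(3065/500) ≈ 80.73°
pole (s+915): 915 + j3065 → |·| = √(915²+3065²) = √10231450 ≈ 3198.7, ∠ = arctan(3065/915) ≈ 73.38°
pole (s+2000): 2000 + j3065 → |·| = √(2000²+3065²) = √13394225 ≈ 3659.8, ∠ = arctan(3065/2000) ≈ 56.87°
|G| = 1000 · 9.3942e+06 / 3.6355e+10 ≈ 0.2584

0.258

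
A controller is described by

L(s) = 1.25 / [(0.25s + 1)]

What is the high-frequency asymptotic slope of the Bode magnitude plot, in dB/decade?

Each pole contributes −20 dB/decade at high frequency; each zero contributes +20 dB/decade.
Net: 0 zero(s) − 1 pole(s) → -20 dB/decade.

-20 dB/decade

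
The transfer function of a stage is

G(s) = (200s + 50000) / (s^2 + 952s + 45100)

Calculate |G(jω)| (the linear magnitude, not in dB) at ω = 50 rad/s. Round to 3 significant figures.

0.798

Substitute s = j50:
Numerator: 200(j50) + 50000 = 50000 + j10000
Denominator: (j50)^2 + 952(j50) + 45100 = 42600 + j47600
|N| = √(50000² + 10000²) ≈ 50990, ∠N ≈ 11.31°
|D| = √(42600² + 47600²) ≈ 63879, ∠D ≈ 48.17°
|G| = 50990 / 63879 ≈ 0.79823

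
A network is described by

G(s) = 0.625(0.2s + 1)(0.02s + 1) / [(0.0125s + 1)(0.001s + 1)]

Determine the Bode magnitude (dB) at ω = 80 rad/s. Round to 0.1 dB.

22.5 dB

At ω = 80 rad/s:
zero (1 + j80·0.2) = 1 + j16 → |·| ≈ 16.031, ∠ ≈ 86.42°
zero (1 + j80·0.02) = 1 + j1.6 → |·| ≈ 1.8868, ∠ ≈ 57.99°
pole (1 + j80·0.0125) = 1 + j1 → |·| ≈ 1.4142, ∠ ≈ 45.00°
pole (1 + j80·0.001) = 1 + j0.08 → |·| ≈ 1.0032, ∠ ≈ 4.57°
|G| = 0.625 · 16.031 · 1.8868 / (1.4142 · 1.0032) ≈ 13.325
Gain = 20 log₁₀(13.325) ≈ 22.49 dB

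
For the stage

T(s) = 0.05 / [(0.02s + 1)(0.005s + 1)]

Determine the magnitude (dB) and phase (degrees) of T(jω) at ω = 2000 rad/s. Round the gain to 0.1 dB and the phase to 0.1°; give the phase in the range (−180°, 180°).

-78.1 dB, -172.9°

At ω = 2000 rad/s:
pole (1 + j2000·0.02) = 1 + j40 → |·| ≈ 40.012, ∠ ≈ 88.57°
pole (1 + j2000·0.005) = 1 + j10 → |·| ≈ 10.05, ∠ ≈ 84.29°
|T| = 0.05 · 1 / (40.012 · 10.05) ≈ 0.00012434
Gain = 20 log₁₀(0.00012434) ≈ -78.11 dB
∠T = (0°) − (88.57° + 84.29°) = -172.86°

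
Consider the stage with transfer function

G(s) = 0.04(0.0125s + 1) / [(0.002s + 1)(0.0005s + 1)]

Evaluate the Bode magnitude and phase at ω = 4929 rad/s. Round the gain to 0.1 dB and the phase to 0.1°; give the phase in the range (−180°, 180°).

At ω = 4929 rad/s:
zero (1 + j4929·0.0125) = 1 + j61.6125 → |·| ≈ 61.621, ∠ ≈ 89.07°
pole (1 + j4929·0.002) = 1 + j9.858 → |·| ≈ 9.9086, ∠ ≈ 84.21°
pole (1 + j4929·0.0005) = 1 + j2.4645 → |·| ≈ 2.6597, ∠ ≈ 67.91°
|G| = 0.04 · 61.621 / (9.9086 · 2.6597) ≈ 0.093528
Gain = 20 log₁₀(0.093528) ≈ -20.58 dB
∠G = (89.07°) − (84.21° + 67.91°) = -63.05°

-20.6 dB, -63.1°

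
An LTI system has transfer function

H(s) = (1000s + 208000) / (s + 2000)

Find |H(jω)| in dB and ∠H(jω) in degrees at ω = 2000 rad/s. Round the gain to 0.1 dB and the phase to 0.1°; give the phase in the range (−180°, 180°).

Substitute s = j2000:
Numerator: 1000(j2000) + 208000 = 208000 + j2000000
Denominator: (j2000) + 2000 = 2000 + j2000
|N| = √(208000² + 2000000²) ≈ 2.0108e+06, ∠N ≈ 84.06°
|D| = √(2000² + 2000²) ≈ 2828.4, ∠D ≈ 45.00°
|H| = 2.0108e+06 / 2828.4 ≈ 710.93
Gain = 20 log₁₀(710.93) ≈ 57.04 dB
∠H = 84.06° − 45.00° = 39.06°

57.0 dB, 39.1°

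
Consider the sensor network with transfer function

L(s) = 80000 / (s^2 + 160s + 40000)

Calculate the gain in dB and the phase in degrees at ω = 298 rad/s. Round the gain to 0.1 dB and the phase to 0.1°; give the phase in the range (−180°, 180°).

1.4 dB, -135.7°

At s = jω = j298:
quadratic: (j298)² + 160·j298 + 40000 = -48804 + j47680 → |·| ≈ 68229, ∠ ≈ 135.67°
|L| = 80000 / 68229 ≈ 1.1725
Gain = 20 log₁₀(1.1725) ≈ 1.38 dB
∠L = 0.00° − 135.67° = -135.67°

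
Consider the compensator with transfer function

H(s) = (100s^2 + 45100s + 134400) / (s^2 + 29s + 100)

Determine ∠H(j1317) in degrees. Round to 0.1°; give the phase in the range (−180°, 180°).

Substitute s = j1317:
Numerator: 100(j1317)^2 + 45100(j1317) + 134400 = -173314500 + j59396700
Denominator: (j1317)^2 + 29(j1317) + 100 = -1734389 + j38193
|N| = √(173314500² + 59396700²) ≈ 1.8321e+08, ∠N ≈ 161.08°
|D| = √(1734389² + 38193²) ≈ 1.7348e+06, ∠D ≈ 178.74°
∠H = 161.08° − 178.74° = -17.66°

-17.7°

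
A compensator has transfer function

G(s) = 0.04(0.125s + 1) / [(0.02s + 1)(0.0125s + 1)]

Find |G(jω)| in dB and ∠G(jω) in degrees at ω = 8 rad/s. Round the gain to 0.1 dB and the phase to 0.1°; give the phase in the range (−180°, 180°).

At ω = 8 rad/s:
zero (1 + j8·0.125) = 1 + j1 → |·| ≈ 1.4142, ∠ ≈ 45.00°
pole (1 + j8·0.02) = 1 + j0.16 → |·| ≈ 1.0127, ∠ ≈ 9.09°
pole (1 + j8·0.0125) = 1 + j0.1 → |·| ≈ 1.005, ∠ ≈ 5.71°
|G| = 0.04 · 1.4142 / (1.0127 · 1.005) ≈ 0.055581
Gain = 20 log₁₀(0.055581) ≈ -25.10 dB
∠G = (45.00°) − (9.09° + 5.71°) = 30.20°

-25.1 dB, 30.2°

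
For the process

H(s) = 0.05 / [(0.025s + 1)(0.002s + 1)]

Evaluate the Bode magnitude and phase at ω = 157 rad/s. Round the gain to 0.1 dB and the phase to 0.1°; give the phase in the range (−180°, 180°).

-38.6 dB, -93.1°

At ω = 157 rad/s:
pole (1 + j157·0.025) = 1 + j3.925 → |·| ≈ 4.0504, ∠ ≈ 75.71°
pole (1 + j157·0.002) = 1 + j0.314 → |·| ≈ 1.0481, ∠ ≈ 17.43°
|H| = 0.05 · 1 / (4.0504 · 1.0481) ≈ 0.011778
Gain = 20 log₁₀(0.011778) ≈ -38.58 dB
∠H = (0°) − (75.71° + 17.43°) = -93.14°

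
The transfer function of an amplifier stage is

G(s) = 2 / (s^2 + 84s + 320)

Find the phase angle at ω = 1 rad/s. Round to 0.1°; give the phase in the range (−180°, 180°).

-14.8°

Substitute s = j1:
Numerator: 2 = 2 + j0
Denominator: (j1)^2 + 84(j1) + 320 = 319 + j84
|N| = √(2² + 0²) ≈ 2, ∠N ≈ 0.00°
|D| = √(319² + 84²) ≈ 329.87, ∠D ≈ 14.75°
∠G = 0.00° − 14.75° = -14.75°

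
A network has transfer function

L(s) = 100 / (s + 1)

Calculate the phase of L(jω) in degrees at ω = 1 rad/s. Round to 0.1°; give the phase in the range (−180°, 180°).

Substitute s = j1:
Numerator: 100 = 100 + j0
Denominator: (j1) + 1 = 1 + j1
|N| = √(100² + 0²) ≈ 100, ∠N ≈ 0.00°
|D| = √(1² + 1²) ≈ 1.4142, ∠D ≈ 45.00°
∠L = 0.00° − 45.00° = -45.00°

-45.0°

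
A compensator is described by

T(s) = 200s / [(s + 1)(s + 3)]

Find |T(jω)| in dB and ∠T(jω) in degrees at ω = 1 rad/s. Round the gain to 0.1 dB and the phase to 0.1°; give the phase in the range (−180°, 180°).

33.0 dB, 26.6°

At s = jω = j1:
zero at origin: s = j1 → |·| = 1, ∠ = 90.00°
pole (s+1): 1 + j1 → |·| = √(1²+1²) = √2 ≈ 1.4142, ∠ = arctan(1/1) ≈ 45.00°
pole (s+3): 3 + j1 → |·| = √(3²+1²) = √10 ≈ 3.1623, ∠ = arctan(1/3) ≈ 18.43°
|T| = 200 · 1 / 4.4721 ≈ 44.722
Gain = 20 log₁₀(44.722) ≈ 33.01 dB
∠T = 90.00° − 63.43° = 26.57°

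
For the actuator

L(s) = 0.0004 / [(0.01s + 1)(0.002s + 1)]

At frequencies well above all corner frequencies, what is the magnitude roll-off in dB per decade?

-40 dB/decade

Each pole contributes −20 dB/decade at high frequency; each zero contributes +20 dB/decade.
Net: 0 zero(s) − 2 pole(s) → -40 dB/decade.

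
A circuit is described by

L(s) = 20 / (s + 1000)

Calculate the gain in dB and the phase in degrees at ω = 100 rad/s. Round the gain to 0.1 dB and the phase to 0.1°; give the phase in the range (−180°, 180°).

-34.0 dB, -5.7°

At s = jω = j100:
pole (s+1000): 1000 + j100 → |·| = √(1000²+100²) = √1010000 ≈ 1005, ∠ = arctan(100/1000) ≈ 5.71°
|L| = 20 / 1005 ≈ 0.0199
Gain = 20 log₁₀(0.0199) ≈ -34.02 dB
∠L = 0.00° − 5.71° = -5.71°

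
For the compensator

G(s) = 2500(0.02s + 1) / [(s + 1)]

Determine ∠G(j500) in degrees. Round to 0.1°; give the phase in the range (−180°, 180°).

-5.6°

At ω = 500 rad/s:
zero (1 + j500·0.02) = 1 + j10 → |·| ≈ 10.05, ∠ ≈ 84.29°
pole (1 + j500·1) = 1 + j500 → |·| ≈ 500, ∠ ≈ 89.89°
∠G = (84.29°) − (89.89°) = -5.60°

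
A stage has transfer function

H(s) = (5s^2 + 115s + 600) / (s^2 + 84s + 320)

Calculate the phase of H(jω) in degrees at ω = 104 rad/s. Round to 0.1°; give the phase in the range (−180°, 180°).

Substitute s = j104:
Numerator: 5(j104)^2 + 115(j104) + 600 = -53480 + j11960
Denominator: (j104)^2 + 84(j104) + 320 = -10496 + j8736
|N| = √(53480² + 11960²) ≈ 54801, ∠N ≈ 167.39°
|D| = √(10496² + 8736²) ≈ 13656, ∠D ≈ 140.23°
∠H = 167.39° − 140.23° = 27.16°

27.2°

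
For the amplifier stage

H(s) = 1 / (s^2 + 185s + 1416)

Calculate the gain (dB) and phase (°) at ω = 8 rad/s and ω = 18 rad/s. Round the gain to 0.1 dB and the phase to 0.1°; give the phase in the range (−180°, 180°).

ω = 8: -66.0 dB, -47.6°; ω = 18: -70.9 dB, -71.8°

Substitute s = j8:
Numerator: 1 = 1 + j0
Denominator: (j8)^2 + 185(j8) + 1416 = 1352 + j1480
|N| = √(1² + 0²) ≈ 1, ∠N ≈ 0.00°
|D| = √(1352² + 1480²) ≈ 2004.6, ∠D ≈ 47.59°
|H| = 1 / 2004.6 ≈ 0.00049885
Gain = 20 log₁₀(0.00049885) ≈ -66.04 dB
∠H = 0.00° − 47.59° = -47.59°

Substitute s = j18:
Numerator: 1 = 1 + j0
Denominator: (j18)^2 + 185(j18) + 1416 = 1092 + j3330
|N| = √(1² + 0²) ≈ 1, ∠N ≈ 0.00°
|D| = √(1092² + 3330²) ≈ 3504.5, ∠D ≈ 71.84°
|H| = 1 / 3504.5 ≈ 0.00028535
Gain = 20 log₁₀(0.00028535) ≈ -70.89 dB
∠H = 0.00° − 71.84° = -71.84°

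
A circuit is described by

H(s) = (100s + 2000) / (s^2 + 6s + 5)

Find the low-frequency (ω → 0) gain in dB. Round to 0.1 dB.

H(0) = 2000 / 5 = 400
20 log₁₀(400) ≈ 52.04 dB

52.0 dB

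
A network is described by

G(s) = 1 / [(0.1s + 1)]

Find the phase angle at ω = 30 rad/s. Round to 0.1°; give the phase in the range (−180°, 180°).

-71.6°

At ω = 30 rad/s:
pole (1 + j30·0.1) = 1 + j3 → |·| ≈ 3.1623, ∠ ≈ 71.57°
∠G = (0°) − (71.57°) = -71.57°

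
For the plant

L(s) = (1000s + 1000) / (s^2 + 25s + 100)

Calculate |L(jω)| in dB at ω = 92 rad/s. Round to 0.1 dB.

Substitute s = j92:
Numerator: 1000(j92) + 1000 = 1000 + j92000
Denominator: (j92)^2 + 25(j92) + 100 = -8364 + j2300
|N| = √(1000² + 92000²) ≈ 92005, ∠N ≈ 89.38°
|D| = √(8364² + 2300²) ≈ 8674.5, ∠D ≈ 164.62°
|L| = 92005 / 8674.5 ≈ 10.606
Gain = 20 log₁₀(10.606) ≈ 20.51 dB

20.5 dB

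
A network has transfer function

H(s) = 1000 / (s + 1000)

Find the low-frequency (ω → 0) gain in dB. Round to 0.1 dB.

0.0 dB

H(0) = 1000 / 1000 = 1
20 log₁₀(1) ≈ 0.00 dB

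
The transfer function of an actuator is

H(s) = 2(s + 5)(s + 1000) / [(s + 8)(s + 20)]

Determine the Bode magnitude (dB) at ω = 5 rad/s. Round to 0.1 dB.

37.2 dB

At s = jω = j5:
zero (s+5): 5 + j5 → |·| = √(5²+5²) = √50 ≈ 7.0711, ∠ = arctan(5/5) ≈ 45.00°
zero (s+1000): 1000 + j5 → |·| = √(1000²+5²) = √1000025 ≈ 1000, ∠ = arctan(5/1000) ≈ 0.29°
pole (s+8): 8 + j5 → |·| = √(8²+5²) = √89 ≈ 9.434, ∠ = arctan(5/8) ≈ 32.01°
pole (s+20): 20 + j5 → |·| = √(20²+5²) = √425 ≈ 20.616, ∠ = arctan(5/20) ≈ 14.04°
|H| = 2 · 7071.1 / 194.49 ≈ 72.714
Gain = 20 log₁₀(72.714) ≈ 37.23 dB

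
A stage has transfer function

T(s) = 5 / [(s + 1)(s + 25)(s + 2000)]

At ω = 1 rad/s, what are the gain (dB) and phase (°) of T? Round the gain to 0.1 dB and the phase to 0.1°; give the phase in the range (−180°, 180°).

At s = jω = j1:
pole (s+1): 1 + j1 → |·| = √(1²+1²) = √2 ≈ 1.4142, ∠ = arctan(1/1) ≈ 45.00°
pole (s+25): 25 + j1 → |·| = √(25²+1²) = √626 ≈ 25.02, ∠ = arctan(1/25) ≈ 2.29°
pole (s+2000): 2000 + j1 → |·| = √(2000²+1²) = √4000001 ≈ 2000, ∠ = arctan(1/2000) ≈ 0.03°
|T| = 5 / 70767 ≈ 7.0654e-05
Gain = 20 log₁₀(7.0654e-05) ≈ -83.02 dB
∠T = 0.00° − 47.32° = -47.32°

-83.0 dB, -47.3°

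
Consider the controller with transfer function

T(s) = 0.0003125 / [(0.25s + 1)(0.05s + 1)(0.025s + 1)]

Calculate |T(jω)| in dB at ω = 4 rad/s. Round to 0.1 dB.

At ω = 4 rad/s:
pole (1 + j4·0.25) = 1 + j1 → |·| ≈ 1.4142, ∠ ≈ 45.00°
pole (1 + j4·0.05) = 1 + j0.2 → |·| ≈ 1.0198, ∠ ≈ 11.31°
pole (1 + j4·0.025) = 1 + j0.1 → |·| ≈ 1.005, ∠ ≈ 5.71°
|T| = 0.0003125 · 1 / (1.4142 · 1.0198 · 1.005) ≈ 0.0002156
Gain = 20 log₁₀(0.0002156) ≈ -73.33 dB

-73.3 dB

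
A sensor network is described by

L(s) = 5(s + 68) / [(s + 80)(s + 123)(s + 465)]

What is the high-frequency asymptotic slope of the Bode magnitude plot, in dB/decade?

-40 dB/decade

Each pole contributes −20 dB/decade at high frequency; each zero contributes +20 dB/decade.
Net: 1 zero(s) − 3 pole(s) → -40 dB/decade.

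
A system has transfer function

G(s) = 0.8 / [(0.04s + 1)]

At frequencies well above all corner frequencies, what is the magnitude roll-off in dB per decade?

Each pole contributes −20 dB/decade at high frequency; each zero contributes +20 dB/decade.
Net: 0 zero(s) − 1 pole(s) → -20 dB/decade.

-20 dB/decade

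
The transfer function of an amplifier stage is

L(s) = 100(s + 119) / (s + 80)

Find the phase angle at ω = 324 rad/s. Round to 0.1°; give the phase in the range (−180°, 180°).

-6.3°

At s = jω = j324:
zero (s+119): 119 + j324 → |·| = √(119²+324²) = √119137 ≈ 345.16, ∠ = arctan(324/119) ≈ 69.83°
pole (s+80): 80 + j324 → |·| = √(80²+324²) = √111376 ≈ 333.73, ∠ = arctan(324/80) ≈ 76.13°
∠L = 69.83° − 76.13° = -6.30°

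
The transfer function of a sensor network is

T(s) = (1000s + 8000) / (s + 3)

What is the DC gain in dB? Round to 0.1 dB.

68.5 dB

T(0) = 8000 / 3 ≈ 2666.7
20 log₁₀(2666.7) ≈ 68.52 dB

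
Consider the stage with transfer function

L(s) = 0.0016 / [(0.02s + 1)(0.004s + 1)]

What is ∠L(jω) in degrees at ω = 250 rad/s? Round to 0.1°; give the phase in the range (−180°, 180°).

-123.7°

At ω = 250 rad/s:
pole (1 + j250·0.02) = 1 + j5 → |·| ≈ 5.099, ∠ ≈ 78.69°
pole (1 + j250·0.004) = 1 + j1 → |·| ≈ 1.4142, ∠ ≈ 45.00°
∠L = (0°) − (78.69° + 45.00°) = -123.69°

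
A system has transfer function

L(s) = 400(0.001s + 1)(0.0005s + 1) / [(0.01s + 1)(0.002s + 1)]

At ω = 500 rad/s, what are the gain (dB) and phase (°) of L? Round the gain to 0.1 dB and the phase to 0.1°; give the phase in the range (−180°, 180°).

At ω = 500 rad/s:
zero (1 + j500·0.001) = 1 + j0.5 → |·| ≈ 1.118, ∠ ≈ 26.57°
zero (1 + j500·0.0005) = 1 + j0.25 → |·| ≈ 1.0308, ∠ ≈ 14.04°
pole (1 + j500·0.01) = 1 + j5 → |·| ≈ 5.099, ∠ ≈ 78.69°
pole (1 + j500·0.002) = 1 + j1 → |·| ≈ 1.4142, ∠ ≈ 45.00°
|L| = 400 · 1.118 · 1.0308 / (5.099 · 1.4142) ≈ 63.926
Gain = 20 log₁₀(63.926) ≈ 36.11 dB
∠L = (26.57° + 14.04°) − (78.69° + 45.00°) = -83.08°

36.1 dB, -83.1°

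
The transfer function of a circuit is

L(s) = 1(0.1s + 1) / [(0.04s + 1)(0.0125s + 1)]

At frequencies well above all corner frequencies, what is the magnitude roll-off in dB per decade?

Each pole contributes −20 dB/decade at high frequency; each zero contributes +20 dB/decade.
Net: 1 zero(s) − 2 pole(s) → -20 dB/decade.

-20 dB/decade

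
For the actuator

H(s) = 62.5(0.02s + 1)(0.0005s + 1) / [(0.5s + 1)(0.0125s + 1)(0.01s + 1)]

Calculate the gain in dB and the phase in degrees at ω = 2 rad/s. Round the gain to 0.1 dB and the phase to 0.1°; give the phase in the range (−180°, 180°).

32.9 dB, -45.2°

At ω = 2 rad/s:
zero (1 + j2·0.02) = 1 + j0.04 → |·| ≈ 1.0008, ∠ ≈ 2.29°
zero (1 + j2·0.0005) = 1 + j0.001 → |·| ≈ 1, ∠ ≈ 0.06°
pole (1 + j2·0.5) = 1 + j1 → |·| ≈ 1.4142, ∠ ≈ 45.00°
pole (1 + j2·0.0125) = 1 + j0.025 → |·| ≈ 1.0003, ∠ ≈ 1.43°
pole (1 + j2·0.01) = 1 + j0.02 → |·| ≈ 1.0002, ∠ ≈ 1.15°
|H| = 62.5 · 1.0008 · 1 / (1.4142 · 1.0003 · 1.0002) ≈ 44.208
Gain = 20 log₁₀(44.208) ≈ 32.91 dB
∠H = (2.29° + 0.06°) − (45.00° + 1.43° + 1.15°) = -45.23°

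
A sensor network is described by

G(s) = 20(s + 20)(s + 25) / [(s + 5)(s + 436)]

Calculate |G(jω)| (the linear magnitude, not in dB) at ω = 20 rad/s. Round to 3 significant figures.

At s = jω = j20:
zero (s+20): 20 + j20 → |·| = √(20²+20²) = √800 ≈ 28.284, ∠ = arctan(20/20) ≈ 45.00°
zero (s+25): 25 + j20 → |·| = √(25²+20²) = √1025 ≈ 32.016, ∠ = arctan(20/25) ≈ 38.66°
pole (s+5): 5 + j20 → |·| = √(5²+20²) = √425 ≈ 20.616, ∠ = arctan(20/5) ≈ 75.96°
pole (s+436): 436 + j20 → |·| = √(436²+20²) = √190496 ≈ 436.46, ∠ = arctan(20/436) ≈ 2.63°
|G| = 20 · 905.54 / 8998.1 ≈ 2.0127

2.01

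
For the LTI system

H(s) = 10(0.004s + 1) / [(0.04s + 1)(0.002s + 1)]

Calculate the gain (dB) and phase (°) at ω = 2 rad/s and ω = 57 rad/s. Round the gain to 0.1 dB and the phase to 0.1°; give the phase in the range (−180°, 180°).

At ω = 2 rad/s:
zero (1 + j2·0.004) = 1 + j0.008 → |·| ≈ 1, ∠ ≈ 0.46°
pole (1 + j2·0.04) = 1 + j0.08 → |·| ≈ 1.0032, ∠ ≈ 4.57°
pole (1 + j2·0.002) = 1 + j0.004 → |·| ≈ 1, ∠ ≈ 0.23°
|H| = 10 · 1 / (1.0032 · 1) ≈ 9.9681
Gain = 20 log₁₀(9.9681) ≈ 19.97 dB
∠H = (0.46°) − (4.57° + 0.23°) = -4.34°

At ω = 57 rad/s:
zero (1 + j57·0.004) = 1 + j0.228 → |·| ≈ 1.0257, ∠ ≈ 12.84°
pole (1 + j57·0.04) = 1 + j2.28 → |·| ≈ 2.4897, ∠ ≈ 66.32°
pole (1 + j57·0.002) = 1 + j0.114 → |·| ≈ 1.0065, ∠ ≈ 6.50°
|H| = 10 · 1.0257 / (2.4897 · 1.0065) ≈ 4.0932
Gain = 20 log₁₀(4.0932) ≈ 12.24 dB
∠H = (12.84°) − (66.32° + 6.50°) = -59.98°

ω = 2: 20.0 dB, -4.3°; ω = 57: 12.2 dB, -60.0°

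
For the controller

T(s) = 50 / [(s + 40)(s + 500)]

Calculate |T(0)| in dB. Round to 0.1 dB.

T(0) = 50 / (40·500) = 0.0025
20 log₁₀(0.0025) ≈ -52.04 dB

-52.0 dB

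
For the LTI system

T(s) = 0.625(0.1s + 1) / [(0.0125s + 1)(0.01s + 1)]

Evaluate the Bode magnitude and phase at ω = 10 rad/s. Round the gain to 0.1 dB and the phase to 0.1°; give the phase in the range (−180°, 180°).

-1.2 dB, 32.2°

At ω = 10 rad/s:
zero (1 + j10·0.1) = 1 + j1 → |·| ≈ 1.4142, ∠ ≈ 45.00°
pole (1 + j10·0.0125) = 1 + j0.125 → |·| ≈ 1.0078, ∠ ≈ 7.13°
pole (1 + j10·0.01) = 1 + j0.1 → |·| ≈ 1.005, ∠ ≈ 5.71°
|T| = 0.625 · 1.4142 / (1.0078 · 1.005) ≈ 0.87267
Gain = 20 log₁₀(0.87267) ≈ -1.18 dB
∠T = (45.00°) − (7.13° + 5.71°) = 32.16°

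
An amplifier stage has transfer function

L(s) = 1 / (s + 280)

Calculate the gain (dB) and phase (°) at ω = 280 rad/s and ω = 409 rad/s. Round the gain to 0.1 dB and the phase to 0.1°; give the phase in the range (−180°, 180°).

At s = jω = j280:
pole (s+280): 280 + j280 → |·| = √(280²+280²) = √156800 ≈ 395.98, ∠ = arctan(280/280) ≈ 45.00°
|L| = 1 / 395.98 ≈ 0.0025254
Gain = 20 log₁₀(0.0025254) ≈ -51.95 dB
∠L = 0.00° − 45.00° = -45.00°

At s = jω = j409:
pole (s+280): 280 + j409 → |·| = √(280²+409²) = √245681 ≈ 495.66, ∠ = arctan(409/280) ≈ 55.60°
|L| = 1 / 495.66 ≈ 0.0020175
Gain = 20 log₁₀(0.0020175) ≈ -53.90 dB
∠L = 0.00° − 55.60° = -55.60°

ω = 280: -52.0 dB, -45.0°; ω = 409: -53.9 dB, -55.6°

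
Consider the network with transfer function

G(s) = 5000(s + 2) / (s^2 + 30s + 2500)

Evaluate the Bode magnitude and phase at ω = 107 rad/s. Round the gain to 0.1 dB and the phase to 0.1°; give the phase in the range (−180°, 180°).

35.0 dB, -71.3°

At s = jω = j107:
zero (s+2): 2 + j107 → |·| = √(2²+107²) = √11453 ≈ 107.02, ∠ = arctan(107/2) ≈ 88.93°
quadratic: (j107)² + 30·j107 + 2500 = -8949 + j3210 → |·| ≈ 9507.3, ∠ ≈ 160.27°
|G| = 5000 · 107.02 / 9507.3 ≈ 56.283
Gain = 20 log₁₀(56.283) ≈ 35.01 dB
∠G = 88.93° − 160.27° = -71.34°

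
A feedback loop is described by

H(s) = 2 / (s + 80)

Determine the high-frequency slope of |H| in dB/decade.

-20 dB/decade

Each pole contributes −20 dB/decade at high frequency; each zero contributes +20 dB/decade.
Net: 0 zero(s) − 1 pole(s) → -20 dB/decade.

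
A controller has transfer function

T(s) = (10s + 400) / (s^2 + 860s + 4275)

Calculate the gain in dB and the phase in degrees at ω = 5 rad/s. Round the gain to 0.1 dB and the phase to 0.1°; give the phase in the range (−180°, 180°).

-23.5 dB, -38.2°

Substitute s = j5:
Numerator: 10(j5) + 400 = 400 + j50
Denominator: (j5)^2 + 860(j5) + 4275 = 4250 + j4300
|N| = √(400² + 50²) ≈ 403.11, ∠N ≈ 7.13°
|D| = √(4250² + 4300²) ≈ 6045.9, ∠D ≈ 45.34°
|T| = 403.11 / 6045.9 ≈ 0.066675
Gain = 20 log₁₀(0.066675) ≈ -23.52 dB
∠T = 7.13° − 45.34° = -38.21°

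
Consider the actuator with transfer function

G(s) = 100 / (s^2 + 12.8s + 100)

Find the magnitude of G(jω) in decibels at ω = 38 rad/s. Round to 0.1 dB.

At s = jω = j38:
quadratic: (j38)² + 12.8·j38 + 100 = -1344 + j486.4 → |·| ≈ 1429.3, ∠ ≈ 160.10°
|G| = 100 / 1429.3 ≈ 0.069964
Gain = 20 log₁₀(0.069964) ≈ -23.10 dB

-23.1 dB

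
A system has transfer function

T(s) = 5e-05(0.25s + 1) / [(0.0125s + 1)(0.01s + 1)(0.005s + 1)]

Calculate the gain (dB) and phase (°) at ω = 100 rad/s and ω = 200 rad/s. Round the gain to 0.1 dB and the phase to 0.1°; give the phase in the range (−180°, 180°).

ω = 100: -66.1 dB, -35.2°; ω = 200: -70.6 dB, -87.8°

At ω = 100 rad/s:
zero (1 + j100·0.25) = 1 + j25 → |·| ≈ 25.02, ∠ ≈ 87.71°
pole (1 + j100·0.0125) = 1 + j1.25 → |·| ≈ 1.6008, ∠ ≈ 51.34°
pole (1 + j100·0.01) = 1 + j1 → |·| ≈ 1.4142, ∠ ≈ 45.00°
pole (1 + j100·0.005) = 1 + j0.5 → |·| ≈ 1.118, ∠ ≈ 26.57°
|T| = 5e-05 · 25.02 / (1.6008 · 1.4142 · 1.118) ≈ 0.00049427
Gain = 20 log₁₀(0.00049427) ≈ -66.12 dB
∠T = (87.71°) − (51.34° + 45.00° + 26.57°) = -35.20°

At ω = 200 rad/s:
zero (1 + j200·0.25) = 1 + j50 → |·| ≈ 50.01, ∠ ≈ 88.85°
pole (1 + j200·0.0125) = 1 + j2.5 → |·| ≈ 2.6926, ∠ ≈ 68.20°
pole (1 + j200·0.01) = 1 + j2 → |·| ≈ 2.2361, ∠ ≈ 63.43°
pole (1 + j200·0.005) = 1 + j1 → |·| ≈ 1.4142, ∠ ≈ 45.00°
|T| = 5e-05 · 50.01 / (2.6926 · 2.2361 · 1.4142) ≈ 0.00029367
Gain = 20 log₁₀(0.00029367) ≈ -70.64 dB
∠T = (88.85°) − (68.20° + 63.43° + 45.00°) = -87.78°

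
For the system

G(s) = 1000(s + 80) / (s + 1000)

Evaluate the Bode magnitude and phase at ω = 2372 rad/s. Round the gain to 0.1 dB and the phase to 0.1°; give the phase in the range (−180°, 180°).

At s = jω = j2372:
zero (s+80): 80 + j2372 → |·| = √(80²+2372²) = √5632784 ≈ 2373.3, ∠ = arctan(2372/80) ≈ 88.07°
pole (s+1000): 1000 + j2372 → |·| = √(1000²+2372²) = √6626384 ≈ 2574.2, ∠ = arctan(2372/1000) ≈ 67.14°
|G| = 1000 · 2373.3 / 2574.2 ≈ 921.96
Gain = 20 log₁₀(921.96) ≈ 59.29 dB
∠G = 88.07° − 67.14° = 20.93°

59.3 dB, 20.9°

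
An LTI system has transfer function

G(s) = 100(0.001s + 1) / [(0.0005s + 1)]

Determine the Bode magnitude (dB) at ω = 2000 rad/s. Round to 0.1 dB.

At ω = 2000 rad/s:
zero (1 + j2000·0.001) = 1 + j2 → |·| ≈ 2.2361, ∠ ≈ 63.43°
pole (1 + j2000·0.0005) = 1 + j1 → |·| ≈ 1.4142, ∠ ≈ 45.00°
|G| = 100 · 2.2361 / (1.4142) ≈ 158.12
Gain = 20 log₁₀(158.12) ≈ 43.98 dB

44.0 dB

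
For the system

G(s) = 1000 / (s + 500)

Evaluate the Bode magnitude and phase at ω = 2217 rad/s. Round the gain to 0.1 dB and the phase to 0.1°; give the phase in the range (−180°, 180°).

At s = jω = j2217:
pole (s+500): 500 + j2217 → |·| = √(500²+2217²) = √5165089 ≈ 2272.7, ∠ = arctan(2217/500) ≈ 77.29°
|G| = 1000 / 2272.7 ≈ 0.44001
Gain = 20 log₁₀(0.44001) ≈ -7.13 dB
∠G = 0.00° − 77.29° = -77.29°

-7.1 dB, -77.3°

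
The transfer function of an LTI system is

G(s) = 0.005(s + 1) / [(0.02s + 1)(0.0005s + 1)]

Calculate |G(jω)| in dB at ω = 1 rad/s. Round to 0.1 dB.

-43.0 dB

At ω = 1 rad/s:
zero (1 + j1·1) = 1 + j1 → |·| ≈ 1.4142, ∠ ≈ 45.00°
pole (1 + j1·0.02) = 1 + j0.02 → |·| ≈ 1.0002, ∠ ≈ 1.15°
pole (1 + j1·0.0005) = 1 + j0.0005 → |·| ≈ 1, ∠ ≈ 0.03°
|G| = 0.005 · 1.4142 / (1.0002 · 1) ≈ 0.0070696
Gain = 20 log₁₀(0.0070696) ≈ -43.01 dB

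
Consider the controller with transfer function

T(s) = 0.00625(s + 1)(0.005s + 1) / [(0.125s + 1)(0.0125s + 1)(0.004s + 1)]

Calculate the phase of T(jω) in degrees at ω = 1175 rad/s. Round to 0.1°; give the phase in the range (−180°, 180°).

-83.4°

At ω = 1175 rad/s:
zero (1 + j1175·1) = 1 + j1175 → |·| ≈ 1175, ∠ ≈ 89.95°
zero (1 + j1175·0.005) = 1 + j5.875 → |·| ≈ 5.9595, ∠ ≈ 80.34°
pole (1 + j1175·0.125) = 1 + j146.875 → |·| ≈ 146.88, ∠ ≈ 89.61°
pole (1 + j1175·0.0125) = 1 + j14.6875 → |·| ≈ 14.722, ∠ ≈ 86.11°
pole (1 + j1175·0.004) = 1 + j4.7 → |·| ≈ 4.8052, ∠ ≈ 77.99°
∠T = (89.95° + 80.34°) − (89.61° + 86.11° + 77.99°) = -83.42°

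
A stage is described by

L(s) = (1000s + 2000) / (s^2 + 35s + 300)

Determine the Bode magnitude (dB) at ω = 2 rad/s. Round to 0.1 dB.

19.4 dB

Substitute s = j2:
Numerator: 1000(j2) + 2000 = 2000 + j2000
Denominator: (j2)^2 + 35(j2) + 300 = 296 + j70
|N| = √(2000² + 2000²) ≈ 2828.4, ∠N ≈ 45.00°
|D| = √(296² + 70²) ≈ 304.16, ∠D ≈ 13.31°
|L| = 2828.4 / 304.16 ≈ 9.2991
Gain = 20 log₁₀(9.2991) ≈ 19.37 dB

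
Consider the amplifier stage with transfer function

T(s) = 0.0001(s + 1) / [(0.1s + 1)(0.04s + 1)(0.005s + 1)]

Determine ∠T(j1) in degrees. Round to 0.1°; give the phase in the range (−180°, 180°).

36.7°

At ω = 1 rad/s:
zero (1 + j1·1) = 1 + j1 → |·| ≈ 1.4142, ∠ ≈ 45.00°
pole (1 + j1·0.1) = 1 + j0.1 → |·| ≈ 1.005, ∠ ≈ 5.71°
pole (1 + j1·0.04) = 1 + j0.04 → |·| ≈ 1.0008, ∠ ≈ 2.29°
pole (1 + j1·0.005) = 1 + j0.005 → |·| ≈ 1, ∠ ≈ 0.29°
∠T = (45.00°) − (5.71° + 2.29° + 0.29°) = 36.71°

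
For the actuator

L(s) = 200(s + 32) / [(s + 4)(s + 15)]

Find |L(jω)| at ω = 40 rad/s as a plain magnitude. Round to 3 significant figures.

5.97

At s = jω = j40:
zero (s+32): 32 + j40 → |·| = √(32²+40²) = √2624 ≈ 51.225, ∠ = arctan(40/32) ≈ 51.34°
pole (s+4): 4 + j40 → |·| = √(4²+40²) = √1616 ≈ 40.2, ∠ = arctan(40/4) ≈ 84.29°
pole (s+15): 15 + j40 → |·| = √(15²+40²) = √1825 ≈ 42.72, ∠ = arctan(40/15) ≈ 69.44°
|L| = 200 · 51.225 / 1717.3 ≈ 5.9658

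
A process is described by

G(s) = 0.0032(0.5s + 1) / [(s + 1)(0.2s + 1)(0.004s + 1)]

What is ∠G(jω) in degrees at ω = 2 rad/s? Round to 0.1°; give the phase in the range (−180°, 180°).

-40.7°

At ω = 2 rad/s:
zero (1 + j2·0.5) = 1 + j1 → |·| ≈ 1.4142, ∠ ≈ 45.00°
pole (1 + j2·1) = 1 + j2 → |·| ≈ 2.2361, ∠ ≈ 63.43°
pole (1 + j2·0.2) = 1 + j0.4 → |·| ≈ 1.077, ∠ ≈ 21.80°
pole (1 + j2·0.004) = 1 + j0.008 → |·| ≈ 1, ∠ ≈ 0.46°
∠G = (45.00°) − (63.43° + 21.80° + 0.46°) = -40.69°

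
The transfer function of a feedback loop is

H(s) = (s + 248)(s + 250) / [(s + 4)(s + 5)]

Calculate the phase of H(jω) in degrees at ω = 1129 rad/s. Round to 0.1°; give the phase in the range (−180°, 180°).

At s = jω = j1129:
zero (s+248): 248 + j1129 → |·| = √(248²+1129²) = √1336145 ≈ 1155.9, ∠ = arctan(1129/248) ≈ 77.61°
zero (s+250): 250 + j1129 → |·| = √(250²+1129²) = √1337141 ≈ 1156.3, ∠ = arctan(1129/250) ≈ 77.51°
pole (s+4): 4 + j1129 → |·| = √(4²+1129²) = √1274657 ≈ 1129, ∠ = arctan(1129/4) ≈ 89.80°
pole (s+5): 5 + j1129 → |·| = √(5²+1129²) = √1274666 ≈ 1129, ∠ = arctan(1129/5) ≈ 89.75°
∠H = 155.12° − 179.55° = -24.43°

-24.4°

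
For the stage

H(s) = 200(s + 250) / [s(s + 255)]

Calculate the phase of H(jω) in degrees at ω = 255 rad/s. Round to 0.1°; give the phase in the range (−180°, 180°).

-89.4°

At s = jω = j255:
zero (s+250): 250 + j255 → |·| = √(250²+255²) = √127525 ≈ 357.11, ∠ = arctan(255/250) ≈ 45.57°
pole (s+255): 255 + j255 → |·| = √(255²+255²) = √130050 ≈ 360.62, ∠ = arctan(255/255) ≈ 45.00°
pole at origin: |s| = 255, ∠ = 90.00° (in denominator)
∠H = 45.57° − 135.00° = -89.43°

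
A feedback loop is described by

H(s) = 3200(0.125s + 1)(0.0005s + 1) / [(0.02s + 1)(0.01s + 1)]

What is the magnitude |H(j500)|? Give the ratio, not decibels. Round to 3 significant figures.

4.02e+03

At ω = 500 rad/s:
zero (1 + j500·0.125) = 1 + j62.5 → |·| ≈ 62.508, ∠ ≈ 89.08°
zero (1 + j500·0.0005) = 1 + j0.25 → |·| ≈ 1.0308, ∠ ≈ 14.04°
pole (1 + j500·0.02) = 1 + j10 → |·| ≈ 10.05, ∠ ≈ 84.29°
pole (1 + j500·0.01) = 1 + j5 → |·| ≈ 5.099, ∠ ≈ 78.69°
|H| = 3200 · 62.508 · 1.0308 / (10.05 · 5.099) ≈ 4023.5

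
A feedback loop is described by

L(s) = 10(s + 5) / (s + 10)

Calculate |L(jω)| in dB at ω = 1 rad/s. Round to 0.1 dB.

14.1 dB

At s = jω = j1:
zero (s+5): 5 + j1 → |·| = √(5²+1²) = √26 ≈ 5.099, ∠ = arctan(1/5) ≈ 11.31°
pole (s+10): 10 + j1 → |·| = √(10²+1²) = √101 ≈ 10.05, ∠ = arctan(1/10) ≈ 5.71°
|L| = 10 · 5.099 / 10.05 ≈ 5.0736
Gain = 20 log₁₀(5.0736) ≈ 14.11 dB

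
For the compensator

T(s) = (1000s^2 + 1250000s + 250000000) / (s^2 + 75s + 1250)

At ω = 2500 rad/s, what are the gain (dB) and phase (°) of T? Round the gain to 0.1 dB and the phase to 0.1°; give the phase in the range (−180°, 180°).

Substitute s = j2500:
Numerator: 1000(j2500)^2 + 1250000(j2500) + 250000000 = -6000000000 + j3125000000
Denominator: (j2500)^2 + 75(j2500) + 1250 = -6248750 + j187500
|N| = √(6000000000² + 3125000000²) ≈ 6.765e+09, ∠N ≈ 152.49°
|D| = √(6248750² + 187500²) ≈ 6.2516e+06, ∠D ≈ 178.28°
|T| = 6.765e+09 / 6.2516e+06 ≈ 1082.1
Gain = 20 log₁₀(1082.1) ≈ 60.69 dB
∠T = 152.49° − 178.28° = -25.79°

60.7 dB, -25.8°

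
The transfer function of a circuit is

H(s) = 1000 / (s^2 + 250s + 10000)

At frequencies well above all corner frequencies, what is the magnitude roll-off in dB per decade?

-40 dB/decade

Each pole contributes −20 dB/decade at high frequency; each zero contributes +20 dB/decade.
Net: 0 zero(s) − 2 pole(s) → -40 dB/decade.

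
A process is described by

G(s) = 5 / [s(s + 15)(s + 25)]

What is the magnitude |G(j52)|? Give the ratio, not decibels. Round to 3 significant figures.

3.08e-05

At s = jω = j52:
pole (s+15): 15 + j52 → |·| = √(15²+52²) = √2929 ≈ 54.12, ∠ = arctan(52/15) ≈ 73.91°
pole (s+25): 25 + j52 → |·| = √(25²+52²) = √3329 ≈ 57.697, ∠ = arctan(52/25) ≈ 64.32°
pole at origin: |s| = 52, ∠ = 90.00° (in denominator)
|G| = 5 / 1.6237e+05 ≈ 3.0794e-05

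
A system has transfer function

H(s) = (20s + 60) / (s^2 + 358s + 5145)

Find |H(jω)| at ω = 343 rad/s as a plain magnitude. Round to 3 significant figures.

Substitute s = j343:
Numerator: 20(j343) + 60 = 60 + j6860
Denominator: (j343)^2 + 358(j343) + 5145 = -112504 + j122794
|N| = √(60² + 6860²) ≈ 6860.3, ∠N ≈ 89.50°
|D| = √(112504² + 122794²) ≈ 1.6654e+05, ∠D ≈ 132.50°
|H| = 6860.3 / 1.6654e+05 ≈ 0.041193

0.0412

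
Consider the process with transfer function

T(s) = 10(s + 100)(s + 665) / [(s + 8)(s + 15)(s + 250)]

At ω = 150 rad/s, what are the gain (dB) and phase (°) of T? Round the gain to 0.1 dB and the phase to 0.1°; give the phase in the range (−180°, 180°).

At s = jω = j150:
zero (s+100): 100 + j150 → |·| = √(100²+150²) = √32500 ≈ 180.28, ∠ = arctan(150/100) ≈ 56.31°
zero (s+665): 665 + j150 → |·| = √(665²+150²) = √464725 ≈ 681.71, ∠ = arctan(150/665) ≈ 12.71°
pole (s+8): 8 + j150 → |·| = √(8²+150²) = √22564 ≈ 150.21, ∠ = arctan(150/8) ≈ 86.95°
pole (s+15): 15 + j150 → |·| = √(15²+150²) = √22725 ≈ 150.75, ∠ = arctan(150/15) ≈ 84.29°
pole (s+250): 250 + j150 → |·| = √(250²+150²) = √85000 ≈ 291.55, ∠ = arctan(150/250) ≈ 30.96°
|T| = 10 · 1.229e+05 / 6.6019e+06 ≈ 0.18616
Gain = 20 log₁₀(0.18616) ≈ -14.60 dB
∠T = 69.02° − 202.20° = -133.18°

-14.6 dB, -133.2°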